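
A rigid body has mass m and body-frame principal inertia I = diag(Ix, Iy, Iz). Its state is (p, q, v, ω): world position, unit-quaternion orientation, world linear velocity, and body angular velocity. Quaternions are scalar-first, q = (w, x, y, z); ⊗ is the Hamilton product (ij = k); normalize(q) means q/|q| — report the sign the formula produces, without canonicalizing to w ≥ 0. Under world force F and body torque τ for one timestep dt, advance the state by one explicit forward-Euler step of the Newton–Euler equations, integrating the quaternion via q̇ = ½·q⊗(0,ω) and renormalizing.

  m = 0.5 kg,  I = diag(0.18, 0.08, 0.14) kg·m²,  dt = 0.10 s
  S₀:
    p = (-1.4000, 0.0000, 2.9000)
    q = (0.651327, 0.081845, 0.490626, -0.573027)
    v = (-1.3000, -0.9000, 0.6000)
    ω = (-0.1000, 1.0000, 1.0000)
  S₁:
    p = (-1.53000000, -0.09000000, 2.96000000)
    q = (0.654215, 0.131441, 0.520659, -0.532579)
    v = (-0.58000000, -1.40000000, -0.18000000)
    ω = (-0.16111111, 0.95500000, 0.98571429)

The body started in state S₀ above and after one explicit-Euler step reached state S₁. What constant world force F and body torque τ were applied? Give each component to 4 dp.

F = (3.6000, -2.5000, -3.9000)
τ = (-0.0500, -0.0400, -0.0100)

v₁ − v₀ = (0.72000000, -0.50000000, -0.78000000)
F = m·Δv/dt = (3.6000, -2.5000, -3.9000)
ω₁ − ω₀ = (-0.06111111, -0.04500000, -0.01428571)
precession coupling = (0.0600, -0.0040, 0.0100)
τ = I·(Δω/dt) + ω₀×(Iω₀) = (-0.0500, -0.0400, -0.0100)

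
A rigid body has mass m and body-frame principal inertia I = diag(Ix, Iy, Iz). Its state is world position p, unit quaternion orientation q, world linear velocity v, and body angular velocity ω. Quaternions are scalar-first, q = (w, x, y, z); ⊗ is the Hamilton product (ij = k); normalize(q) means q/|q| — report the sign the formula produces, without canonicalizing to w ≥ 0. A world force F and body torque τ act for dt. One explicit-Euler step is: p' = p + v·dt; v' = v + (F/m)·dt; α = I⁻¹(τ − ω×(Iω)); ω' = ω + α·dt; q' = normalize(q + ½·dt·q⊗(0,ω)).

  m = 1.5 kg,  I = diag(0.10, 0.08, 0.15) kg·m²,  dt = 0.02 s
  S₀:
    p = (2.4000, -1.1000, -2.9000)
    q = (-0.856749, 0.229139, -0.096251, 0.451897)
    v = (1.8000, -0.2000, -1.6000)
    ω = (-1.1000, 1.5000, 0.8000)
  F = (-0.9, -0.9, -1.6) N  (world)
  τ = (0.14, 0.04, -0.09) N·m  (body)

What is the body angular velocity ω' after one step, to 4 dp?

precession coupling ω×(Iω) = (0.0840, 0.0440, 0.0330)
α = I⁻¹(τ − ω×Iω) = (0.5600, -0.0500, -0.8200)
new body rate ω' = (-1.0888, 1.4990, 0.7836)

ω' = (-1.0888, 1.4990, 0.7836)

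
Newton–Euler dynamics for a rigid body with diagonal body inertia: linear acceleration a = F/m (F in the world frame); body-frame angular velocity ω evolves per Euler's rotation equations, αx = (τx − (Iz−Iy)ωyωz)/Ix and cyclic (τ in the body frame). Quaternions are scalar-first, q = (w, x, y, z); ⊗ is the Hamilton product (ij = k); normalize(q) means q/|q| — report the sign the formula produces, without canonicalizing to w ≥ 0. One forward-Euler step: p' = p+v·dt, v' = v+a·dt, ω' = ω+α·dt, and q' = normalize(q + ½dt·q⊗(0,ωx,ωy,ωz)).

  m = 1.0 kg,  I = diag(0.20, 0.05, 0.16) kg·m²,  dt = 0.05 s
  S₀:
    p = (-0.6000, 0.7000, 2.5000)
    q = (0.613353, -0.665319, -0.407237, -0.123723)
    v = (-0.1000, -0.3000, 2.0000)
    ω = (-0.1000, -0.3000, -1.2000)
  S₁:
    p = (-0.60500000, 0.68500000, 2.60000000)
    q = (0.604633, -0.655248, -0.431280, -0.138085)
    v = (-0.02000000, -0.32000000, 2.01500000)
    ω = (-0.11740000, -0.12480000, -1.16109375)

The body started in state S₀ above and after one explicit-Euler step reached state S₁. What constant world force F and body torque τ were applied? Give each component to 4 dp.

velocity change Δv = (0.08000000, -0.02000000, 0.01500000)
applied force F = (1.6000, -0.4000, 0.3000)
Δω = ω₁−ω₀ = (-0.01740000, 0.17520000, 0.03890625)
ω₀×(Iω₀) = (0.0396, 0.0048, -0.0045)
I·α + gyro = (-0.0300, 0.1800, 0.1200)

F = (1.6000, -0.4000, 0.3000)
τ = (-0.0300, 0.1800, 0.1200)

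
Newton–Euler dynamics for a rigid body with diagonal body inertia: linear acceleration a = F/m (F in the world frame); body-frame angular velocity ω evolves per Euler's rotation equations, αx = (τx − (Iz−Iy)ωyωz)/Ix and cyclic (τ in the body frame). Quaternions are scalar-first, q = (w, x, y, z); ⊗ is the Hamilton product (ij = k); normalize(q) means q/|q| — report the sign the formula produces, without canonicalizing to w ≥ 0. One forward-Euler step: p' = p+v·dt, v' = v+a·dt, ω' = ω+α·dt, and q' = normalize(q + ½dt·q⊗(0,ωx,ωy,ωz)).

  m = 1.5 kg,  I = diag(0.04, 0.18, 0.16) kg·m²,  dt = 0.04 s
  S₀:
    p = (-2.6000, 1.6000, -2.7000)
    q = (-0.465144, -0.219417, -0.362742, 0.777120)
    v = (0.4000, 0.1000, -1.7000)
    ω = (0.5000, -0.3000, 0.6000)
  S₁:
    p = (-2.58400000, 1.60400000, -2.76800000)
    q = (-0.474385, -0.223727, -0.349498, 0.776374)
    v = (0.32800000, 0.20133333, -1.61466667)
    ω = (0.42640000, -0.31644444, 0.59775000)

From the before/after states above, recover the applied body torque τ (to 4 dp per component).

Δω = ω₁−ω₀ = (-0.07360000, -0.01644444, -0.00225000)
precession coupling = (0.0036, -0.0360, -0.0210)
τ = I·(Δω/dt) + ω₀×(Iω₀) = (-0.0700, -0.1100, -0.0300)

τ = (-0.0700, -0.1100, -0.0300)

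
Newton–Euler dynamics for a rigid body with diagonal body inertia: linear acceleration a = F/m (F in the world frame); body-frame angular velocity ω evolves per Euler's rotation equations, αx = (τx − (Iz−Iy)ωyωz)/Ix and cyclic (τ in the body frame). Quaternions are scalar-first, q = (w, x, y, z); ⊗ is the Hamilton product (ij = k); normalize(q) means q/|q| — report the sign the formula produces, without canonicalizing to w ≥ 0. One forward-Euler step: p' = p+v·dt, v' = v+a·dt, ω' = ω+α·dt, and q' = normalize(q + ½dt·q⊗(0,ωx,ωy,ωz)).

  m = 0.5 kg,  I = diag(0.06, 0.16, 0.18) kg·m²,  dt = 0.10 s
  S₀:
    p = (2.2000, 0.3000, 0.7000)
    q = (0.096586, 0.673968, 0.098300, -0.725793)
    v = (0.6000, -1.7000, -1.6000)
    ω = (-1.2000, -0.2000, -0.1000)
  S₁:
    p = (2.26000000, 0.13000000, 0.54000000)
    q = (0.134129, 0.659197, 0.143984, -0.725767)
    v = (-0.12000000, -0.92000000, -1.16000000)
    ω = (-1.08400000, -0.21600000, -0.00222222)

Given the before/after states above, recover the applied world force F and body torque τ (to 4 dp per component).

F = (-3.6000, 3.9000, 2.2000)
τ = (0.0700, -0.0400, 0.2000)

Δω = ω₁−ω₀ = (0.11600000, -0.01600000, 0.09777778)
applied torque τ = (0.0700, -0.0400, 0.2000)
v₁ − v₀ = (-0.72000000, 0.78000000, 0.44000000)
m·(v₁−v₀)/dt = (-3.6000, 3.9000, 2.2000)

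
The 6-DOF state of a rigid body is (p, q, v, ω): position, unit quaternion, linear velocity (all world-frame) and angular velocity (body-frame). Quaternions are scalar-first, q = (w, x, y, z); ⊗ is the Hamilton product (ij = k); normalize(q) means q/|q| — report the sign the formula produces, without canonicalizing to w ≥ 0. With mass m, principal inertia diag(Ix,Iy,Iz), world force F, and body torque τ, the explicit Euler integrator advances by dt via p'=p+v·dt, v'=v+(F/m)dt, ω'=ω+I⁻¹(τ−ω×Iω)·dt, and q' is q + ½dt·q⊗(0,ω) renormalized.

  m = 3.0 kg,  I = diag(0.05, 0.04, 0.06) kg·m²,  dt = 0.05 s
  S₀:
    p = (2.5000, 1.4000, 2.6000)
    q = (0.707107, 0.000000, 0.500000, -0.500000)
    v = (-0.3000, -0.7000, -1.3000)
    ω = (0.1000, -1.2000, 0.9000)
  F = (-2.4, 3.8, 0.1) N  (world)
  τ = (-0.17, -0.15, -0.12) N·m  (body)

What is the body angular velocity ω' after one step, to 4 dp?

ω×(Iω) gyroscopic = (-0.0216, -0.0009, 0.0012)
(τ − ω×Iω)/I = (-2.9680, -3.7275, -2.0200)
new body rate ω' = (-0.0484, -1.3864, 0.7990)

ω' = (-0.0484, -1.3864, 0.7990)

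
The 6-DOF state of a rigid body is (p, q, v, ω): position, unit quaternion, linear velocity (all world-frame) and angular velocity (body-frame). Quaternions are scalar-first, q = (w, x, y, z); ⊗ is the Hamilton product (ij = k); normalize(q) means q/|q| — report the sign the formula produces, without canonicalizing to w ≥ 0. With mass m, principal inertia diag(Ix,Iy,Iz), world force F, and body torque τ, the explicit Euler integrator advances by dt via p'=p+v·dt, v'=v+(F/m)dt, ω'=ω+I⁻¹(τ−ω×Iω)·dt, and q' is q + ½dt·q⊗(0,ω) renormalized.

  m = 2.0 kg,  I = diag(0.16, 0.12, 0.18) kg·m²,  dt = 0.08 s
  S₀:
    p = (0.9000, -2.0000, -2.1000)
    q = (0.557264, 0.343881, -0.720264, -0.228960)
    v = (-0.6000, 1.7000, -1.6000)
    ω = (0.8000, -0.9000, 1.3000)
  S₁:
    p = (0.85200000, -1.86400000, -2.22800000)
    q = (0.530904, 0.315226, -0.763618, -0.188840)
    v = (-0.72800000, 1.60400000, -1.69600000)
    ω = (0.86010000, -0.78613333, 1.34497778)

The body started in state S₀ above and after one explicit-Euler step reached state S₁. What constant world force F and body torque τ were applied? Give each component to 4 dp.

ω₁ − ω₀ = (0.06010000, 0.11386667, 0.04497778)
gyro term ω₀×Iω₀ = (-0.0702, -0.0208, 0.0288)
τ = I·(Δω/dt) + ω₀×(Iω₀) = (0.0500, 0.1500, 0.1300)
v₁ − v₀ = (-0.12800000, -0.09600000, -0.09600000)
F = m·Δv/dt = (-3.2000, -2.4000, -2.4000)

F = (-3.2000, -2.4000, -2.4000)
τ = (0.0500, 0.1500, 0.1300)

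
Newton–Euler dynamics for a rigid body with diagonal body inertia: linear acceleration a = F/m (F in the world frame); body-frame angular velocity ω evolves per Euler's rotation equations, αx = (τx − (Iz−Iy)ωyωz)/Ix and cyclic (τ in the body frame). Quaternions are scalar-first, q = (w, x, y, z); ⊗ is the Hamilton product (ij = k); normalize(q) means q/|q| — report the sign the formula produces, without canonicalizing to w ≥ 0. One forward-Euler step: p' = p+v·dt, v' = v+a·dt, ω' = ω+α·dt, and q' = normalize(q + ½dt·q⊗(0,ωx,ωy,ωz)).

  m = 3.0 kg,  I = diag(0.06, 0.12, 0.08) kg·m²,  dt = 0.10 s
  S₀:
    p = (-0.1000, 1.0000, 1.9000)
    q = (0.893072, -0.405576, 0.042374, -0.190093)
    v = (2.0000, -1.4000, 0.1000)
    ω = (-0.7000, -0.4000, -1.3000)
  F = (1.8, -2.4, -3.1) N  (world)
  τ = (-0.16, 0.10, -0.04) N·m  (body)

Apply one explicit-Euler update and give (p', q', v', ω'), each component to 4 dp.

a = F/m = (0.6000, -0.8000, -1.0333)
p + v·dt = (0.1000, 0.8600, 1.9100)
v' = v + a·dt = (2.0600, -1.4800, -0.0033)
ω×(Iω) gyroscopic = (-0.0208, -0.0182, 0.0168)
α = I⁻¹(τ − ω×Iω) = (-2.3200, 0.9850, -0.7100)
new body rate ω' = (-0.9320, -0.3015, -1.3710)
q⊗(0,ω) = (-0.5140745, -0.7562738, -0.7514125, -0.9691014)
updated quaternion q' = (0.8648, -0.4421, 0.0048, -0.2379)

p' = (0.1000, 0.8600, 1.9100)
q' = (0.8648, -0.4421, 0.0048, -0.2379)
v' = (2.0600, -1.4800, -0.0033)
ω' = (-0.9320, -0.3015, -1.3710)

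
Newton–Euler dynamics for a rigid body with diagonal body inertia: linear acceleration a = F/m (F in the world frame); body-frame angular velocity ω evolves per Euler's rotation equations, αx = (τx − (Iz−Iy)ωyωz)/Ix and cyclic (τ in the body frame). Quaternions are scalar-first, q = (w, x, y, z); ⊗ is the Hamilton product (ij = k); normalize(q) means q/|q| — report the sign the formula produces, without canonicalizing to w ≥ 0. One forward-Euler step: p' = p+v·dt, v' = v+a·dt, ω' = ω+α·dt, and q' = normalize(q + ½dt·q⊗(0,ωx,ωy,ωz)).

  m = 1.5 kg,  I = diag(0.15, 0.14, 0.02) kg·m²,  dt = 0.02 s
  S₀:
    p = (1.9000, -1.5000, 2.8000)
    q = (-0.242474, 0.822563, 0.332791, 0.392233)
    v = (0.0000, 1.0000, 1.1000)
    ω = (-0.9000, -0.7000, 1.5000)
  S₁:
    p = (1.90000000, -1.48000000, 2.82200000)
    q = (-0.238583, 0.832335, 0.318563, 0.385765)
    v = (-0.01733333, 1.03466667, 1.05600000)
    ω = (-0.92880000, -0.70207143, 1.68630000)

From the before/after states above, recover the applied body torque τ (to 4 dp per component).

τ = (-0.0900, -0.1900, 0.1800)

rate change Δω = (-0.02880000, -0.00207143, 0.18630000)
τ = I·(Δω/dt) + ω₀×(Iω₀) = (-0.0900, -0.1900, 0.1800)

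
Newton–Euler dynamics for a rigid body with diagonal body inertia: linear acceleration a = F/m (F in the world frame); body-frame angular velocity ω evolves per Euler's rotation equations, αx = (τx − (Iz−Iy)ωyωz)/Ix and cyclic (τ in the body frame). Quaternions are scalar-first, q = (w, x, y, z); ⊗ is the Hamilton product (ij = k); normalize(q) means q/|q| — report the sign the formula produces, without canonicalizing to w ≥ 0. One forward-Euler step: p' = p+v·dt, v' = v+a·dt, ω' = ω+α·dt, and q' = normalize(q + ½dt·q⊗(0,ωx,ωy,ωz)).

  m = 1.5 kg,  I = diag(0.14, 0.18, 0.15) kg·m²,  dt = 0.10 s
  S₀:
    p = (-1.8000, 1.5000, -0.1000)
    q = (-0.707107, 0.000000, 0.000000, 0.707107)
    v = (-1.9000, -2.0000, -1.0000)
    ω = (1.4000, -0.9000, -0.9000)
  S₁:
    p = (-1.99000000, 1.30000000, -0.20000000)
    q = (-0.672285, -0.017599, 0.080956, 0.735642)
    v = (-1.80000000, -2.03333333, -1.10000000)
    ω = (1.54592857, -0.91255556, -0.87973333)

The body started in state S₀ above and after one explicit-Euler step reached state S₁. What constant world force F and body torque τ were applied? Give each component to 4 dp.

F = (1.5000, -0.5000, -1.5000)
τ = (0.1800, -0.0100, -0.0200)

Δω = ω₁−ω₀ = (0.14592857, -0.01255556, 0.02026667)
ω₀×(Iω₀) = (-0.0243, 0.0126, -0.0504)
τ = I·(Δω/dt) + ω₀×(Iω₀) = (0.1800, -0.0100, -0.0200)
velocity change Δv = (0.10000000, -0.03333333, -0.10000000)
applied force F = (1.5000, -0.5000, -1.5000)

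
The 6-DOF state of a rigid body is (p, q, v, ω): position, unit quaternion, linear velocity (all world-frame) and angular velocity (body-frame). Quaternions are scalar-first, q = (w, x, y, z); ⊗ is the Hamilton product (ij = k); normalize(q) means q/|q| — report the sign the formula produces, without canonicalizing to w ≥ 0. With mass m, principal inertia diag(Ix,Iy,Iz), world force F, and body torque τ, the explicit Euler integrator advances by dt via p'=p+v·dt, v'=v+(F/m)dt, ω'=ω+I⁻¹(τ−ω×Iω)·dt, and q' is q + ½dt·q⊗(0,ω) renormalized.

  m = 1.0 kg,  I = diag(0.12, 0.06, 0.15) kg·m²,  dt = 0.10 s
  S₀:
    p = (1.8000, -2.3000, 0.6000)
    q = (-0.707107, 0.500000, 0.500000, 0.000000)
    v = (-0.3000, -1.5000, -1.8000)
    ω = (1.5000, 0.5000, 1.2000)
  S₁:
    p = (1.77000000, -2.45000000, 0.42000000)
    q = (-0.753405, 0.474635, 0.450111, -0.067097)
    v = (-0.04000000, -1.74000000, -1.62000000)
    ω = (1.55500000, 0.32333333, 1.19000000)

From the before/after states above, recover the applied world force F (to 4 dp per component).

F = (2.6000, -2.4000, 1.8000)

v₁ − v₀ = (0.26000000, -0.24000000, 0.18000000)
applied force F = (2.6000, -2.4000, 1.8000)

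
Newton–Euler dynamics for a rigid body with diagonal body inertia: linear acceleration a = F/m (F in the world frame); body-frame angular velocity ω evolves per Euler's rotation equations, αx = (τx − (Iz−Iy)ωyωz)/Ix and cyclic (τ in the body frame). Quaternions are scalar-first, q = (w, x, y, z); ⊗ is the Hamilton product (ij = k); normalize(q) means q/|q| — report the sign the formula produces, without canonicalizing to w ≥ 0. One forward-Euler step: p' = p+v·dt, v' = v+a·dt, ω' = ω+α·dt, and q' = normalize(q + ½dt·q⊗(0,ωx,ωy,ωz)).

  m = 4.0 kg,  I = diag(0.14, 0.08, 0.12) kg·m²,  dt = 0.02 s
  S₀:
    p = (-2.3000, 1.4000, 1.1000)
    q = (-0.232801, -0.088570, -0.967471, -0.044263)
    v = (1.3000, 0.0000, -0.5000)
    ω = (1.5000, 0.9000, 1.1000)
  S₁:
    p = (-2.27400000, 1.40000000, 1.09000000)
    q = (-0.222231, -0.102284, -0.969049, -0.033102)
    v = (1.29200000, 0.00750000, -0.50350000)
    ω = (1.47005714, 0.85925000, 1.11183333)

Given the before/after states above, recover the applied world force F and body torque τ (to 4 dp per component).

ω₁ − ω₀ = (-0.02994286, -0.04075000, 0.01183333)
gyro term ω₀×Iω₀ = (0.0396, 0.0330, -0.0810)
applied torque τ = (-0.1700, -0.1300, -0.0100)
v₁ − v₀ = (-0.00800000, 0.00750000, -0.00350000)
applied force F = (-1.6000, 1.5000, -0.7000)

F = (-1.6000, 1.5000, -0.7000)
τ = (-0.1700, -0.1300, -0.0100)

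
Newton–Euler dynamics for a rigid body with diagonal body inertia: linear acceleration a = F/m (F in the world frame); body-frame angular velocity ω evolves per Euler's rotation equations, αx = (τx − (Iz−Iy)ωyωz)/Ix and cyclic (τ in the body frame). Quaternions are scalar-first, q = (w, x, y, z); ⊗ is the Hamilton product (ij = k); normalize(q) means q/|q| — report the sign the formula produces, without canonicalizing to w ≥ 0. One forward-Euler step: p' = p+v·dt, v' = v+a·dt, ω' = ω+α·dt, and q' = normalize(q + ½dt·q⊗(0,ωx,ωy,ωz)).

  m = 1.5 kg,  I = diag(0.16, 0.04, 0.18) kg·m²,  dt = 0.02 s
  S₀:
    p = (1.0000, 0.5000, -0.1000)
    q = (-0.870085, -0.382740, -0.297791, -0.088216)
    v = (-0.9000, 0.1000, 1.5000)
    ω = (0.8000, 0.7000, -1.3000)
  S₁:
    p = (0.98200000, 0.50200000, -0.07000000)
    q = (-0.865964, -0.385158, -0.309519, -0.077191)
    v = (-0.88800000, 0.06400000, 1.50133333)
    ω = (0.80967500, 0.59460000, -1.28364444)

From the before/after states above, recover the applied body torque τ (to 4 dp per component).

ω₁ − ω₀ = (0.00967500, -0.10540000, 0.01635556)
gyro term ω₀×Iω₀ = (-0.1274, 0.0208, -0.0672)
I·α + gyro = (-0.0500, -0.1900, 0.0800)

τ = (-0.0500, -0.1900, 0.0800)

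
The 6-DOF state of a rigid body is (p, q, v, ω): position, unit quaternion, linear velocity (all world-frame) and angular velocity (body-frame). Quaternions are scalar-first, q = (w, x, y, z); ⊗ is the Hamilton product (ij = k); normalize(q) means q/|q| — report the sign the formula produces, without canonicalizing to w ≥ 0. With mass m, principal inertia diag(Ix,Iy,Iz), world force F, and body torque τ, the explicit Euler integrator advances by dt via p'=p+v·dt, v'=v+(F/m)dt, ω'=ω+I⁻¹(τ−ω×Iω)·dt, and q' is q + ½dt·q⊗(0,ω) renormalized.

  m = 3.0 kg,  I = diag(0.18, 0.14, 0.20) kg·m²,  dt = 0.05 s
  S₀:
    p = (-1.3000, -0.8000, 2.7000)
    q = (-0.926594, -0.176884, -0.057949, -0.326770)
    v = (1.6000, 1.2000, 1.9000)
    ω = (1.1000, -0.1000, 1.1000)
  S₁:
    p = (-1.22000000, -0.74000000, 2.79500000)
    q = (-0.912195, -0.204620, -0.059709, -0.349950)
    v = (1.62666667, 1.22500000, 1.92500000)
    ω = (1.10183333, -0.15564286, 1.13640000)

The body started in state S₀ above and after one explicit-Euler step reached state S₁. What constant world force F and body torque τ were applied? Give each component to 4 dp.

rate change Δω = (0.00183333, -0.05564286, 0.03640000)
gyro term ω₀×Iω₀ = (-0.0066, -0.0242, 0.0044)
I·α + gyro = (0.0000, -0.1800, 0.1500)
v₁ − v₀ = (0.02666667, 0.02500000, 0.02500000)
m·(v₁−v₀)/dt = (1.6000, 1.5000, 1.5000)

F = (1.6000, 1.5000, 1.5000)
τ = (0.0000, -0.1800, 0.1500)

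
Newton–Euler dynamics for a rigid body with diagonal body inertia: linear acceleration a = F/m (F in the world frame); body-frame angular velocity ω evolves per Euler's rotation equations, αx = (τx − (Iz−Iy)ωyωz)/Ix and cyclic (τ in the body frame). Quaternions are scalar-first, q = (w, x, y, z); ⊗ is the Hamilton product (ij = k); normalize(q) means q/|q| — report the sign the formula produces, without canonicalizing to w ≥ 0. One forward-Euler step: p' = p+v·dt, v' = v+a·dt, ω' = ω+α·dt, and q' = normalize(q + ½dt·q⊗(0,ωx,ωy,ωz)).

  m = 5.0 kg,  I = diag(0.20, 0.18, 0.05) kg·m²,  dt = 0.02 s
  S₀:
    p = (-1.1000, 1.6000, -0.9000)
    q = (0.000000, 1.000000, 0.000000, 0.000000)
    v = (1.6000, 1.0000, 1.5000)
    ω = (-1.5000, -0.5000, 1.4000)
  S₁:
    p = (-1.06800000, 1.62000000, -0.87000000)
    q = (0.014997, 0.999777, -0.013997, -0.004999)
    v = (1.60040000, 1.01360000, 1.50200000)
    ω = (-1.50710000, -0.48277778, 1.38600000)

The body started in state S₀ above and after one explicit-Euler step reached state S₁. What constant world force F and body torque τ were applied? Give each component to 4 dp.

Δv = v₁−v₀ = (0.00040000, 0.01360000, 0.00200000)
applied force F = (0.1000, 3.4000, 0.5000)
rate change Δω = (-0.00710000, 0.01722222, -0.01400000)
I·α + gyro = (0.0200, -0.1600, -0.0500)

F = (0.1000, 3.4000, 0.5000)
τ = (0.0200, -0.1600, -0.0500)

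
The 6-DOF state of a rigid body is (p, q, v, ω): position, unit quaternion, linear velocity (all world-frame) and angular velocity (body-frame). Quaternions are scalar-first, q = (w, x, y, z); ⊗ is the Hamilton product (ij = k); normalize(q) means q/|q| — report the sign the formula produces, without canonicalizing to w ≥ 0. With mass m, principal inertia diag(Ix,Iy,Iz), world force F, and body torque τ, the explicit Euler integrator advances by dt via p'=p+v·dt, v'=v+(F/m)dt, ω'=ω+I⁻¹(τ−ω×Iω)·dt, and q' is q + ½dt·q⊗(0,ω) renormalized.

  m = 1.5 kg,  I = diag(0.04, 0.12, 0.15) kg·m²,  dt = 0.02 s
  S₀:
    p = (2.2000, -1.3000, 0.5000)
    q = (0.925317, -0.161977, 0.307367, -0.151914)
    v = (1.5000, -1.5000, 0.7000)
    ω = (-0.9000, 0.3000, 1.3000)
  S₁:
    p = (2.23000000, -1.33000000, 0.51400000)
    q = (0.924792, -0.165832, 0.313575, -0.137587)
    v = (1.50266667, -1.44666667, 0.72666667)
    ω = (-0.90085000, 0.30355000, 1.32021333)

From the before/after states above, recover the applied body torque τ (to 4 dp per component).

ω₁ − ω₀ = (-0.00085000, 0.00355000, 0.02021333)
gyro term ω₀×Iω₀ = (0.0117, 0.1287, -0.0216)
I·α + gyro = (0.0100, 0.1500, 0.1300)

τ = (0.0100, 0.1500, 0.1300)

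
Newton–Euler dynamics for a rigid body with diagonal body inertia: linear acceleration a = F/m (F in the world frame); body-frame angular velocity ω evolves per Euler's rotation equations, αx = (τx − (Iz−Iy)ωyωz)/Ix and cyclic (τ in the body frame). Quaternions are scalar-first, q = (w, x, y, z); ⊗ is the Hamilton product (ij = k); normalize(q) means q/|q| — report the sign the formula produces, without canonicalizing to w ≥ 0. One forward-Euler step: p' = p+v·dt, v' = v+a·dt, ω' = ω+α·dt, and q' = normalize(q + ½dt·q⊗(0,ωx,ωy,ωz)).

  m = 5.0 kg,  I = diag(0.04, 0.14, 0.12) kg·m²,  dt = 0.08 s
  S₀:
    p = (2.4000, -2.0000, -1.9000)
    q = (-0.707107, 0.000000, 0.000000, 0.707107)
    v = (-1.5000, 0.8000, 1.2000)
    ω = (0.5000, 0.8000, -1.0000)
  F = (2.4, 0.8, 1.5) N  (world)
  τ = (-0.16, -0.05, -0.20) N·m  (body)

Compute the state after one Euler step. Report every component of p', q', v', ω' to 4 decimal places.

p' = (2.2800, -1.9360, -1.8040)
q' = (-0.6778, -0.0367, -0.0085, 0.7343)
v' = (-1.4616, 0.8128, 1.2240)
ω' = (0.1480, 0.7486, -1.1600)

gyro term ω×Iω = (0.0160, 0.0400, 0.0400)
angular accel α = (-4.4000, -0.6429, -2.0000)
ω + α·dt = (0.1480, 0.7486, -1.1600)
q⊗(0,ω) = (0.7071070, -0.9192391, -0.2121321, 0.7071070)
updated quaternion q' = (-0.6778, -0.0367, -0.0085, 0.7343)
p' = p + v·dt = (2.2800, -1.9360, -1.8040)
new velocity v' = (-1.4616, 0.8128, 1.2240)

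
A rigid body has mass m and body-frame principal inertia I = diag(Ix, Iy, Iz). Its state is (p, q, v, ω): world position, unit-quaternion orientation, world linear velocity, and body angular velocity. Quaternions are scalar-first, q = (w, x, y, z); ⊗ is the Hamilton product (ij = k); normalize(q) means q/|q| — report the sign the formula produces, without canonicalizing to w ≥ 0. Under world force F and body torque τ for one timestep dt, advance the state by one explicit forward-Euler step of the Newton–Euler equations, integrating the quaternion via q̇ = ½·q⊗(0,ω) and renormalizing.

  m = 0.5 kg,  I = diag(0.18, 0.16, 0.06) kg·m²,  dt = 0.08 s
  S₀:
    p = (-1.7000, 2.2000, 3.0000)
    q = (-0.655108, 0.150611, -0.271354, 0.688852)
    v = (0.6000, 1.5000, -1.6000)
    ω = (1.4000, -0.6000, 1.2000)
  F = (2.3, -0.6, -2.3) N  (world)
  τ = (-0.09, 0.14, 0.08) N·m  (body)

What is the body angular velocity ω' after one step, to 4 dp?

gyro term ω×Iω = (0.0720, 0.2016, 0.0168)
(τ − ω×Iω)/I = (-0.9000, -0.3850, 1.0533)
ω + α·dt = (1.3280, -0.6308, 1.2843)

ω' = (1.3280, -0.6308, 1.2843)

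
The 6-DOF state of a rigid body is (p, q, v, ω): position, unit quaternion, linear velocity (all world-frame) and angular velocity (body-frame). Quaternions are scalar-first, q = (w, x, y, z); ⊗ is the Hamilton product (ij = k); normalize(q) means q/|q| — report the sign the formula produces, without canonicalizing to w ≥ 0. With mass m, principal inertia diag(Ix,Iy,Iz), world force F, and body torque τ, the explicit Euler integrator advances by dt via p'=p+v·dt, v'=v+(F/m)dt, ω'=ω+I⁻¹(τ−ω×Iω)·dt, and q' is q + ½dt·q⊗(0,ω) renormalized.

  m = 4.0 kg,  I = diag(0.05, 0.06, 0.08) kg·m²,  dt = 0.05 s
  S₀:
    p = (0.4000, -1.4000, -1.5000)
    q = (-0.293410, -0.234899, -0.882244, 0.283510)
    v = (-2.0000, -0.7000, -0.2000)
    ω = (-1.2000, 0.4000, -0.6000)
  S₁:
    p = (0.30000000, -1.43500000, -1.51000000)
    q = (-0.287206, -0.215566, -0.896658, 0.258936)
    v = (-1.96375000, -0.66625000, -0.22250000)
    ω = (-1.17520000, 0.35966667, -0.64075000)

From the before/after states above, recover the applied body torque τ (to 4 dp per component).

τ = (0.0200, -0.0700, -0.0700)

rate change Δω = (0.02480000, -0.04033333, -0.04075000)
gyro term ω₀×Iω₀ = (-0.0048, -0.0216, -0.0048)
τ = I·(Δω/dt) + ω₀×(Iω₀) = (0.0200, -0.0700, -0.0700)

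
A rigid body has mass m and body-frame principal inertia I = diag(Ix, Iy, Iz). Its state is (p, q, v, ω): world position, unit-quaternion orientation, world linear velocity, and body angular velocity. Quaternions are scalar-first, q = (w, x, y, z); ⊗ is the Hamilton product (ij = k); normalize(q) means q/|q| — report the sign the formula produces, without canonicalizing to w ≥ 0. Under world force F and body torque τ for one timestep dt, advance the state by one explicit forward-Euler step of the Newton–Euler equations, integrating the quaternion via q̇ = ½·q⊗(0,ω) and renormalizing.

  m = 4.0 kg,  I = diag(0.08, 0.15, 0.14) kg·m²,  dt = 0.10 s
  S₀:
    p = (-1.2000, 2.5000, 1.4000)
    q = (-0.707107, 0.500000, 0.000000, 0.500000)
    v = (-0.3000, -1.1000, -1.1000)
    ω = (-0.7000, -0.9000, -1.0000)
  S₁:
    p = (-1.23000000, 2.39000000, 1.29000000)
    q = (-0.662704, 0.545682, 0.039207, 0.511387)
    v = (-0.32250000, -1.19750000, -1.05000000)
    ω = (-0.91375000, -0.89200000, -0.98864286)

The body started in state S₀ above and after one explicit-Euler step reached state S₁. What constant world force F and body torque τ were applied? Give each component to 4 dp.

Δv = v₁−v₀ = (-0.02250000, -0.09750000, 0.05000000)
m·(v₁−v₀)/dt = (-0.9000, -3.9000, 2.0000)
ω₁ − ω₀ = (-0.21375000, 0.00800000, 0.01135714)
ω₀×(Iω₀) = (-0.0090, -0.0420, 0.0441)
τ = I·(Δω/dt) + ω₀×(Iω₀) = (-0.1800, -0.0300, 0.0600)

F = (-0.9000, -3.9000, 2.0000)
τ = (-0.1800, -0.0300, 0.0600)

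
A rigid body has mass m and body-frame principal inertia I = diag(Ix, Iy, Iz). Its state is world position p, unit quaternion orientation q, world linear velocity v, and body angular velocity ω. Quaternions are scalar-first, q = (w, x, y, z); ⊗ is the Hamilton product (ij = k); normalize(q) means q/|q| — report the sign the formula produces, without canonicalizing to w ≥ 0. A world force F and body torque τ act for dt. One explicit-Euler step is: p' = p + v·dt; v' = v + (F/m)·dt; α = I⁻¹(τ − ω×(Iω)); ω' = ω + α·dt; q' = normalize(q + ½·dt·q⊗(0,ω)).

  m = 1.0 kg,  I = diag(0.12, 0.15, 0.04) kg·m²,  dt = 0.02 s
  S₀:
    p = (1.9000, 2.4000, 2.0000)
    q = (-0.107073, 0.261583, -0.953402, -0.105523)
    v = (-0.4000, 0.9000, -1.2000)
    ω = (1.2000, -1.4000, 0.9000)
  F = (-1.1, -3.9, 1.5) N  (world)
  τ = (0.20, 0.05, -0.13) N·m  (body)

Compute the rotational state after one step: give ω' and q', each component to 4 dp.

ω×(Iω) gyroscopic = (0.1386, 0.0864, -0.0504)
(τ − ω×Iω)/I = (0.5117, -0.2427, -1.9900)
ω' = ω + α·dt = (1.2102, -1.4049, 0.8602)
Hamilton product q⊗(0,ω) = (-1.5536917, -1.1342816, -0.2121501, 0.6815005)
q + ½dt·q⊗(0,ω), renormalized = (-0.1226, 0.2502, -0.9553, -0.0987)

ω' = (1.2102, -1.4049, 0.8602)
q' = (-0.1226, 0.2502, -0.9553, -0.0987)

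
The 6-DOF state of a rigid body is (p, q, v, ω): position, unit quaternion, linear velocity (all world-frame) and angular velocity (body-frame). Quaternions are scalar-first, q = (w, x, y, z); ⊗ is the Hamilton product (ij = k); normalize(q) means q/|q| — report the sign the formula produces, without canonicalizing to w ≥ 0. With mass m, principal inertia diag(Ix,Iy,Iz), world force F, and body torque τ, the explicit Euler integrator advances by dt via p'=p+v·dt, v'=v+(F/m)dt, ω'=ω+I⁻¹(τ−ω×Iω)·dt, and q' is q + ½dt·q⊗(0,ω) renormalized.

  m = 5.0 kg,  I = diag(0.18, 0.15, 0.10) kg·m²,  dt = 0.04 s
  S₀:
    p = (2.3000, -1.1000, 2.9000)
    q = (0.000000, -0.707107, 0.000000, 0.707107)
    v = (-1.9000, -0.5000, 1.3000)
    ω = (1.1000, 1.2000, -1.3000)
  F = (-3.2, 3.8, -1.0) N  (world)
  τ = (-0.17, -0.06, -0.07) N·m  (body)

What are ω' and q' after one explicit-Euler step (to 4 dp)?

precession coupling ω×(Iω) = (0.0780, -0.1144, -0.0396)
angular accel α = (-1.3778, 0.3627, -0.3040)
ω + α·dt = (1.0449, 1.2145, -1.3122)
Hamilton product q⊗(0,ω) = (1.6970568, -0.8485284, -0.1414214, -0.8485284)
updated quaternion q' = (0.0339, -0.7234, -0.0028, 0.6895)

ω' = (1.0449, 1.2145, -1.3122)
q' = (0.0339, -0.7234, -0.0028, 0.6895)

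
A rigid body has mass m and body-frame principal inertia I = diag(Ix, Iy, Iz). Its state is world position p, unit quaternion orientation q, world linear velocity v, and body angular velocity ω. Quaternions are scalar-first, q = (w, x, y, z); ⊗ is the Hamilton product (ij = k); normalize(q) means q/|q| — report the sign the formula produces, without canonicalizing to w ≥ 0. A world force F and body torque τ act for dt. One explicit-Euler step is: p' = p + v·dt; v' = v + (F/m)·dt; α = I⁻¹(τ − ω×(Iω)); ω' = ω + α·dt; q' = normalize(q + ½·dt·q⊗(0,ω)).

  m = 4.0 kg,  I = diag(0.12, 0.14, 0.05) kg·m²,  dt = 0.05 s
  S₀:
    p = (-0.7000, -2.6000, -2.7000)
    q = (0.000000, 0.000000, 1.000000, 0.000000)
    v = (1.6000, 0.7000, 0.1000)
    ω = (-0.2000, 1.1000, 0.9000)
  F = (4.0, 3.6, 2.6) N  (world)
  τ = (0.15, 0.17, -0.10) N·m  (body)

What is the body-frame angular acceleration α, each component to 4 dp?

α = (1.9925, 1.3043, -1.9120)

ω×(Iω) gyroscopic = (-0.0891, -0.0126, -0.0044)
(τ − ω×Iω)/I = (1.9925, 1.3043, -1.9120)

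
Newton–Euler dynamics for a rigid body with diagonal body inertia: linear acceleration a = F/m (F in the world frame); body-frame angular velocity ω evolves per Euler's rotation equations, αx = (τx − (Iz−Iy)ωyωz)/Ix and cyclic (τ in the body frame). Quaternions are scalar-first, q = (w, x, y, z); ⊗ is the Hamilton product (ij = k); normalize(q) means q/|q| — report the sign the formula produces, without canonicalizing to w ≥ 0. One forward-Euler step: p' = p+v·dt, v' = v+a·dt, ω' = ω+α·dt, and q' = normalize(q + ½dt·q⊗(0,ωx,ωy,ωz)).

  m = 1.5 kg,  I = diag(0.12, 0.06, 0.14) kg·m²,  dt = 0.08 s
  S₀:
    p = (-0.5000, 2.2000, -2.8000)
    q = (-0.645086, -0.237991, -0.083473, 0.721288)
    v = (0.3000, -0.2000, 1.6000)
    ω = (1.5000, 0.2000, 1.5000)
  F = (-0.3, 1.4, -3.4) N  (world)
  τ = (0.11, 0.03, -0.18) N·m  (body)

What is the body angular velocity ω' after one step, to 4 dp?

ω×(Iω) gyroscopic = (0.0240, -0.0450, -0.0180)
(τ − ω×Iω)/I = (0.7167, 1.2500, -1.1571)
ω + α·dt = (1.5573, 0.3000, 1.4074)

ω' = (1.5573, 0.3000, 1.4074)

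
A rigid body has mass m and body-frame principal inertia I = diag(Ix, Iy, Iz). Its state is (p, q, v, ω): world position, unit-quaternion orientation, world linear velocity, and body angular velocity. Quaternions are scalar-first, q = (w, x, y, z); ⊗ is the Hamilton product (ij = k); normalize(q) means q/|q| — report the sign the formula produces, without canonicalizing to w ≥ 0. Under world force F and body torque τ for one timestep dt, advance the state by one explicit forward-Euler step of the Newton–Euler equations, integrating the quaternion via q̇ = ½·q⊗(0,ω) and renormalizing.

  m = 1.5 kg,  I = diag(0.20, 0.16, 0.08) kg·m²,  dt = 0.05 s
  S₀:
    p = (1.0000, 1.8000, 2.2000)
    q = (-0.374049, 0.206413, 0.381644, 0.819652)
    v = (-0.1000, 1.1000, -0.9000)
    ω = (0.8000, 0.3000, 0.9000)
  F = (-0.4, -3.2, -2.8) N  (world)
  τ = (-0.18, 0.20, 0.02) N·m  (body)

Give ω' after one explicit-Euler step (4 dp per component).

ω' = (0.7604, 0.3355, 0.9185)

angular accel α = (-0.7920, 0.7100, 0.3700)
ω + α·dt = (0.7604, 0.3355, 0.9185)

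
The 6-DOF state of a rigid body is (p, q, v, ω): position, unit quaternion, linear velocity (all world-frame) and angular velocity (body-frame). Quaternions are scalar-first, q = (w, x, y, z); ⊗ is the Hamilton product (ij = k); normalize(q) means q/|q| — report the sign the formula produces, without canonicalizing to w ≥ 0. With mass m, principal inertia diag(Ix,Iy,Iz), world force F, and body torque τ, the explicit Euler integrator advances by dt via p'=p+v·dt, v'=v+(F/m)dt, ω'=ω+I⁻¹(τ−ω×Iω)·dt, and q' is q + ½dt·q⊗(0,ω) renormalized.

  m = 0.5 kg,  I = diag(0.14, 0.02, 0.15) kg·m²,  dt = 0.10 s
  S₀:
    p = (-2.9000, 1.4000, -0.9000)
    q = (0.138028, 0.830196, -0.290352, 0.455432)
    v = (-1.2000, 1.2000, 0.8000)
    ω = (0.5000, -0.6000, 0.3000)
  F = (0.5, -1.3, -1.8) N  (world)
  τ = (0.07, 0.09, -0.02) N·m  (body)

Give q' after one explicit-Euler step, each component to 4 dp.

2q̇ = q⊗(0,ω) = (-0.7259388, 0.2551676, -0.1041596, -0.3115332)
q + ½dt·q⊗(0,ω), renormalized = (0.1016, 0.8422, -0.2953, 0.4395)

q' = (0.1016, 0.8422, -0.2953, 0.4395)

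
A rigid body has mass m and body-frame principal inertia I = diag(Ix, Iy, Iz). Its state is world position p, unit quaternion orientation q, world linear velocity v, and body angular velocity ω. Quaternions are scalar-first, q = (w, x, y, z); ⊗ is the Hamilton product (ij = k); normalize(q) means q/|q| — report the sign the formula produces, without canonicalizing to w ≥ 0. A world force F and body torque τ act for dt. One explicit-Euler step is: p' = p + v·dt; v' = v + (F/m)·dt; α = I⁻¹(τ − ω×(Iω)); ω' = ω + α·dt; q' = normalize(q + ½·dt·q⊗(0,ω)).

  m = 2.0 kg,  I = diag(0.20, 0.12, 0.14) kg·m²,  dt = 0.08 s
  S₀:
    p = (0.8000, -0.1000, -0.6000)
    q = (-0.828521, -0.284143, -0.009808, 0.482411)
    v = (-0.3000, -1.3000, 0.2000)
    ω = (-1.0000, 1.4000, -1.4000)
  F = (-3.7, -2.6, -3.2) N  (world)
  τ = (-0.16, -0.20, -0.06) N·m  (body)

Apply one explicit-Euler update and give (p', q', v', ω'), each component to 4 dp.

p' = (0.7760, -0.2040, -0.5840)
q' = (-0.8091, -0.2764, -0.0911, 0.5105)
v' = (-0.4480, -1.4040, 0.0720)
ω' = (-1.0483, 1.2107, -1.4983)

new position p' = (0.7760, -0.2040, -0.5840)
new velocity v' = (-0.4480, -1.4040, 0.0720)
gyro term ω×Iω = (-0.0392, 0.0840, 0.1120)
angular accel α = (-0.6040, -2.3667, -1.2286)
ω + α·dt = (-1.0483, 1.2107, -1.4983)
Hamilton product q⊗(0,ω) = (0.4049636, 0.1668768, -2.0401406, 0.7523212)
q + ½dt·q⊗(0,ω), renormalized = (-0.8091, -0.2764, -0.0911, 0.5105)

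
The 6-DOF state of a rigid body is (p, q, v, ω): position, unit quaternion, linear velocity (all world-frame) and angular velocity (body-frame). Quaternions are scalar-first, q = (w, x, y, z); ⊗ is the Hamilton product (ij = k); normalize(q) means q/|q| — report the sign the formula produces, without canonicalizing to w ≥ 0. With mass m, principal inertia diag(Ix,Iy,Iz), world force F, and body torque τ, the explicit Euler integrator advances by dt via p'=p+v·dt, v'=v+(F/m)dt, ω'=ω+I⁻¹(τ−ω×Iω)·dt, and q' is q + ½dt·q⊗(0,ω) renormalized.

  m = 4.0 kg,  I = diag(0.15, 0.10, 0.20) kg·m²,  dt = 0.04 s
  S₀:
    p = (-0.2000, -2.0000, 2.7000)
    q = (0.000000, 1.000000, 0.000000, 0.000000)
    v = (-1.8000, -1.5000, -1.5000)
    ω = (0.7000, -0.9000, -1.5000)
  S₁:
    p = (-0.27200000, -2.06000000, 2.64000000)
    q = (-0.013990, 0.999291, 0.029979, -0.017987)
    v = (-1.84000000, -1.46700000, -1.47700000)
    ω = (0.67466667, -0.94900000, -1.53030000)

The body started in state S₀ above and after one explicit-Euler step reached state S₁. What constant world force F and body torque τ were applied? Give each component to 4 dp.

F = (-4.0000, 3.3000, 2.3000)
τ = (0.0400, -0.0700, -0.1200)

ω₁ − ω₀ = (-0.02533333, -0.04900000, -0.03030000)
precession coupling = (0.1350, 0.0525, 0.0315)
I·α + gyro = (0.0400, -0.0700, -0.1200)
v₁ − v₀ = (-0.04000000, 0.03300000, 0.02300000)
applied force F = (-4.0000, 3.3000, 2.3000)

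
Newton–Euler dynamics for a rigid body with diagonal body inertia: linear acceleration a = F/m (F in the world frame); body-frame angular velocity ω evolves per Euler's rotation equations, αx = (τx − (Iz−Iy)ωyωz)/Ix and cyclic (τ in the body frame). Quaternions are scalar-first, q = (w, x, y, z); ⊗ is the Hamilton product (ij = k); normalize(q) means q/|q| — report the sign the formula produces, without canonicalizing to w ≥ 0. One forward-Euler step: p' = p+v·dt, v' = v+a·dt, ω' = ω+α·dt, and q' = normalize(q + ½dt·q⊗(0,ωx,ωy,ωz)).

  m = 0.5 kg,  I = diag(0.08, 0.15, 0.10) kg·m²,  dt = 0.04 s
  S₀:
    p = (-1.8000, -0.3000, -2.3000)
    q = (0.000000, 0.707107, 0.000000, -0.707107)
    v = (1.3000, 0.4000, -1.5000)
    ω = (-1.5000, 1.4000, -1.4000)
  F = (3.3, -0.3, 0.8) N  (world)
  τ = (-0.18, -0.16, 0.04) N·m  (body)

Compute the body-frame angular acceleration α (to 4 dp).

α = (-3.4750, -0.7867, 1.8700)

gyro term ω×Iω = (0.0980, -0.0420, -0.1470)
angular accel α = (-3.4750, -0.7867, 1.8700)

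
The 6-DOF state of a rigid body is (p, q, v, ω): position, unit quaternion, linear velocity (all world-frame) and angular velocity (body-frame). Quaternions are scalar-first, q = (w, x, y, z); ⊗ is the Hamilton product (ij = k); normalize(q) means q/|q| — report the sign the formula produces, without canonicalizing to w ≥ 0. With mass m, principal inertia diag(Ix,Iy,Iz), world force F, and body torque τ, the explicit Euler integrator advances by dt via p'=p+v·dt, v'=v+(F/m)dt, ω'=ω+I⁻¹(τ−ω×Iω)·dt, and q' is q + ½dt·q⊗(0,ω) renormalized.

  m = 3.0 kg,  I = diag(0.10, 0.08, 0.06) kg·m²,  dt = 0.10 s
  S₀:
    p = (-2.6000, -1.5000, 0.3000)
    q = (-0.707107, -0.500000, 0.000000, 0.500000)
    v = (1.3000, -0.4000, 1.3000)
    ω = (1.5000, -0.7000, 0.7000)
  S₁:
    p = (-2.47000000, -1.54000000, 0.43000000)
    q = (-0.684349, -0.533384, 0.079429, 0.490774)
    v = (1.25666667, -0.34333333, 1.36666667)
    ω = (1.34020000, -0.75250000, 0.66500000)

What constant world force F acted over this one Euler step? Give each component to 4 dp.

F = (-1.3000, 1.7000, 2.0000)

Δv = v₁−v₀ = (-0.04333333, 0.05666667, 0.06666667)
F = m·Δv/dt = (-1.3000, 1.7000, 2.0000)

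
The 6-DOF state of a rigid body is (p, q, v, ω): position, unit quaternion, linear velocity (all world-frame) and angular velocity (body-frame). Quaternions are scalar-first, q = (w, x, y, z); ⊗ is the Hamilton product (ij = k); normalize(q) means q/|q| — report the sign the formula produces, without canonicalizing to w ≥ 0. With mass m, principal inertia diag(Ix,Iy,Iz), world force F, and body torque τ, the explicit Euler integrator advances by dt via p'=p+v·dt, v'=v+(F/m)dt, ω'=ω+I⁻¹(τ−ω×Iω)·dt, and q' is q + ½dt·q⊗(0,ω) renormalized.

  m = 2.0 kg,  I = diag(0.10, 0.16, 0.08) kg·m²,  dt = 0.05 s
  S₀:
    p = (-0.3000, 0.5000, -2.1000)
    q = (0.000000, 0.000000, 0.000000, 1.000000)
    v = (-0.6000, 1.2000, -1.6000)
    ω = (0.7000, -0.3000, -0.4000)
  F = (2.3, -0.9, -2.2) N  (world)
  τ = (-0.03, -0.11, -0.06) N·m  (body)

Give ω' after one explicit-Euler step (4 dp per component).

gyro term ω×Iω = (-0.0096, -0.0056, -0.0126)
α = I⁻¹(τ − ω×Iω) = (-0.2040, -0.6525, -0.5925)
ω' = ω + α·dt = (0.6898, -0.3326, -0.4296)

ω' = (0.6898, -0.3326, -0.4296)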